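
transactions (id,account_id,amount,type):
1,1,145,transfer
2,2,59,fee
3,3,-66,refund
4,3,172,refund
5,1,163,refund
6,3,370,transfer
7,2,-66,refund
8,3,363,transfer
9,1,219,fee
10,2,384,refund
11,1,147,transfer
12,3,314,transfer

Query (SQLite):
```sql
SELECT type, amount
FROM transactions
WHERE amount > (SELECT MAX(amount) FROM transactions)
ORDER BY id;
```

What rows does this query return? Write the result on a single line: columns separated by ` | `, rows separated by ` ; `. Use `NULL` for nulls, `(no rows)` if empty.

(no rows)

Scalar subquery: MAX(amount) over all transactions rows = 384.
Keep rows where amount > that value.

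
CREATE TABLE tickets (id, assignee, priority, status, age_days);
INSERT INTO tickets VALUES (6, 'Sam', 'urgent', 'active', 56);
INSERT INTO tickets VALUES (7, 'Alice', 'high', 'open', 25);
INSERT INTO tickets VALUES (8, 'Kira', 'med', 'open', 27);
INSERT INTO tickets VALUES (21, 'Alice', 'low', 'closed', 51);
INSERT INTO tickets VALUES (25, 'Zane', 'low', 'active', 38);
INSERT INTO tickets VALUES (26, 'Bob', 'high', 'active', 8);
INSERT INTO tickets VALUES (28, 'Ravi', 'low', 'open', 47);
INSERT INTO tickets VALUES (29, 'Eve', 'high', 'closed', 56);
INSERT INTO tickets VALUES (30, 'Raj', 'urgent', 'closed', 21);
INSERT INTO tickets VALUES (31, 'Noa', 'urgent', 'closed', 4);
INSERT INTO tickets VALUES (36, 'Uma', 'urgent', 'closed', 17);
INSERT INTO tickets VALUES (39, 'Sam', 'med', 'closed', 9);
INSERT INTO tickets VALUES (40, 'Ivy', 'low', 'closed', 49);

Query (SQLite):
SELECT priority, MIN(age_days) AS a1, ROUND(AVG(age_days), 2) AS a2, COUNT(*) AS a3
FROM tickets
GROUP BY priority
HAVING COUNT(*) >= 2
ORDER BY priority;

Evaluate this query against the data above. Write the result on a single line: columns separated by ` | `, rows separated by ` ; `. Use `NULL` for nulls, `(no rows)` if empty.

Group tickets by priority.
Per group compute: MIN(age_days), ROUND(AVG(age_days), 2), COUNT(*).
HAVING: drop groups with fewer than 2 rows.
  high: ids {7, 26, 29} → MIN(age_days)=8, ROUND(AVG(age_days), 2)=29.67, COUNT(*)=3
  low: ids {21, 25, 28, 40} → MIN(age_days)=38, ROUND(AVG(age_days), 2)=46.25, COUNT(*)=4
  med: ids {8, 39} → MIN(age_days)=9, ROUND(AVG(age_days), 2)=18, COUNT(*)=2
  urgent: ids {6, 30, 31, 36} → MIN(age_days)=4, ROUND(AVG(age_days), 2)=24.5, COUNT(*)=4

high | 8 | 29.67 | 3 ; low | 38 | 46.25 | 4 ; med | 9 | 18 | 2 ; urgent | 4 | 24.5 | 4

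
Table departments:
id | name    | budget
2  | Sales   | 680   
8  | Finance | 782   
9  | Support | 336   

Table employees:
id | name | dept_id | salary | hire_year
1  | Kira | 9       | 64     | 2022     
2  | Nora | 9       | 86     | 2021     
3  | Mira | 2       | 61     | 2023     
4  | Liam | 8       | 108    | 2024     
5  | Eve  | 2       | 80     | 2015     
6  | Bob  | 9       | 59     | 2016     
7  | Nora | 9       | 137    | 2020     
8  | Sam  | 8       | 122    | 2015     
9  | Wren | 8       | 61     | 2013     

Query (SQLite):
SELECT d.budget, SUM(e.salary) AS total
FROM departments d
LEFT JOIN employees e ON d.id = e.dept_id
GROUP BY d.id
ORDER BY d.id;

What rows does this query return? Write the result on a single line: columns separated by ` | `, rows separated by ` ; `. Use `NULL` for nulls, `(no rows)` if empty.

680 | 141 ; 782 | 291 ; 336 | 346

LEFT JOIN keeps every departments row; unmatched ones get NULL for employees columns.
Group by departments.id and compute SUM(e.salary). SUM over an all-NULL group is NULL.
  2: ids {3, 5} → SUM(e.salary)=141
  8: ids {4, 8, 9} → SUM(e.salary)=291
  9: ids {1, 2, 6, 7} → SUM(e.salary)=346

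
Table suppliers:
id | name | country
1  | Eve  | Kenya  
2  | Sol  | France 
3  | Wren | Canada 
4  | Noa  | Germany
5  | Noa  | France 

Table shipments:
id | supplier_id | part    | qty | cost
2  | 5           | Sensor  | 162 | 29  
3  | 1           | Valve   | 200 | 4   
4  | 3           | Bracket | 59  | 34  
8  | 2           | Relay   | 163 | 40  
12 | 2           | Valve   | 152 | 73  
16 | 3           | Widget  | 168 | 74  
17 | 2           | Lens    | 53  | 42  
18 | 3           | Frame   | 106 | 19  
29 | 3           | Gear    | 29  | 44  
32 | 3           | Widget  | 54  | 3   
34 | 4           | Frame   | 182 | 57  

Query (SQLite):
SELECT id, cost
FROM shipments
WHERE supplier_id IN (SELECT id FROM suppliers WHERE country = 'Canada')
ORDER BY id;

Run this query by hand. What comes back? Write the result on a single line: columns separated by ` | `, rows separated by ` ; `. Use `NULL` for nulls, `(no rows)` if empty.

4 | 34 ; 16 | 74 ; 18 | 19 ; 29 | 44 ; 32 | 3

Inner query: suppliers.id where country = 'Canada'.
Outer: keep shipments rows whose supplier_id is in that set.
Inner query → {3}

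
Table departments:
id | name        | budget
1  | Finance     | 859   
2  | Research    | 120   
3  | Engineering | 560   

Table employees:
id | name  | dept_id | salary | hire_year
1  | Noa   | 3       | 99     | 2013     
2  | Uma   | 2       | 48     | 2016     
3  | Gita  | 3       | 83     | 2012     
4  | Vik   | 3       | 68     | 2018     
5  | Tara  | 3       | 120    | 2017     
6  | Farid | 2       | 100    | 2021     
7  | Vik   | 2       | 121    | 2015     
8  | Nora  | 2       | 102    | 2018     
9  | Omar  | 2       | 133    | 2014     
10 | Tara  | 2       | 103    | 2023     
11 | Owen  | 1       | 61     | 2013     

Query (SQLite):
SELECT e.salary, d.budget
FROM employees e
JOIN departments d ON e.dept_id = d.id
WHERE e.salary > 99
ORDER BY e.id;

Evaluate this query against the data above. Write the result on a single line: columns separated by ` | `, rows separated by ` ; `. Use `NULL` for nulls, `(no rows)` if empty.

Each employees row matches the departments row where dept_id = departments.id.
Then keep rows with e.salary > 99.

120 | 560 ; 100 | 120 ; 121 | 120 ; 102 | 120 ; 133 | 120 ; 103 | 120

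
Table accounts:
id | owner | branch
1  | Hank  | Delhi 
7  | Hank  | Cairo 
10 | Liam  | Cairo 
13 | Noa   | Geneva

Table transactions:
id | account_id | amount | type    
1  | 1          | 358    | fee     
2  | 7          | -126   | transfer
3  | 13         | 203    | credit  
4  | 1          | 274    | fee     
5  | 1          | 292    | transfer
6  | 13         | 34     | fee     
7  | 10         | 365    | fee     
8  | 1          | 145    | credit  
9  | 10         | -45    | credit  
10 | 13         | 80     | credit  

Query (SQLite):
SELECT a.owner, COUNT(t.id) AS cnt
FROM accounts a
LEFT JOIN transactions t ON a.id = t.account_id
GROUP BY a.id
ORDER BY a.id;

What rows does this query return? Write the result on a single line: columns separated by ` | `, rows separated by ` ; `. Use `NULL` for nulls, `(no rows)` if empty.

Hank | 4 ; Hank | 1 ; Liam | 2 ; Noa | 3

LEFT JOIN keeps every accounts row; unmatched ones get NULL for transactions columns.
Group by accounts.id and compute COUNT(t.id). COUNT(col) of an all-NULL group is 0.
  1: ids {1, 4, 5, 8} → COUNT(t.id)=4
  7: ids {2} → COUNT(t.id)=1
  10: ids {7, 9} → COUNT(t.id)=2
  13: ids {3, 6, 10} → COUNT(t.id)=3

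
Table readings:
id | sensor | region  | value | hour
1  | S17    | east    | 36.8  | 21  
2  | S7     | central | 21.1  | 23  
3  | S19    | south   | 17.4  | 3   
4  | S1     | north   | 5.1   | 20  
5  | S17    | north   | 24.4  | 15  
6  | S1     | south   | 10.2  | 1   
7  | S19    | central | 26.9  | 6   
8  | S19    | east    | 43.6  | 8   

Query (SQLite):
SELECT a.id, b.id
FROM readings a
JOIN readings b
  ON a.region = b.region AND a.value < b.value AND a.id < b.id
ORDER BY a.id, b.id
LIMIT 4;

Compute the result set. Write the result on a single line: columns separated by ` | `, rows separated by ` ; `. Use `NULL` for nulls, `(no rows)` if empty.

1 | 8 ; 2 | 7 ; 4 | 5

Pairs (a,b) with same region, a.value < b.value, a.id < b.id.
region groups: central:{2,7} east:{1,8} north:{4,5} south:{3,6}
Ordered by (a.id, b.id); first 4.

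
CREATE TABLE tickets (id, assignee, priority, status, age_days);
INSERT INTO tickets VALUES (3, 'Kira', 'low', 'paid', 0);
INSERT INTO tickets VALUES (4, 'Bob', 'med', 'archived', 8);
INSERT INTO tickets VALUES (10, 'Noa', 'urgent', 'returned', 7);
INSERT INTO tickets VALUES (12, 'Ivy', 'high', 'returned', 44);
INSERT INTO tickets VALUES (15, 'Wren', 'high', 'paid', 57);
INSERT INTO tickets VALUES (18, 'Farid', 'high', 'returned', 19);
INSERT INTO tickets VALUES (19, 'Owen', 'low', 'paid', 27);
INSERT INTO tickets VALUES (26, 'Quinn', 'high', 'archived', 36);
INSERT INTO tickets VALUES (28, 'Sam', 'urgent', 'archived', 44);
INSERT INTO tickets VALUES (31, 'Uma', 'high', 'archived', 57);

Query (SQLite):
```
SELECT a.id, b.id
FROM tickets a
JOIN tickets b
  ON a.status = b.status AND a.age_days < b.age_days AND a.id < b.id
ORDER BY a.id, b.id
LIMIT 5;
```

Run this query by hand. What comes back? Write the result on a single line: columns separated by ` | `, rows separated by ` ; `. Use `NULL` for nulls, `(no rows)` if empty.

Pairs (a,b) with same status, a.age_days < b.age_days, a.id < b.id.
status groups: archived:{4,26,28,31} paid:{3,15,19} returned:{10,12,18}
Ordered by (a.id, b.id); first 5.

3 | 15 ; 3 | 19 ; 4 | 26 ; 4 | 28 ; 4 | 31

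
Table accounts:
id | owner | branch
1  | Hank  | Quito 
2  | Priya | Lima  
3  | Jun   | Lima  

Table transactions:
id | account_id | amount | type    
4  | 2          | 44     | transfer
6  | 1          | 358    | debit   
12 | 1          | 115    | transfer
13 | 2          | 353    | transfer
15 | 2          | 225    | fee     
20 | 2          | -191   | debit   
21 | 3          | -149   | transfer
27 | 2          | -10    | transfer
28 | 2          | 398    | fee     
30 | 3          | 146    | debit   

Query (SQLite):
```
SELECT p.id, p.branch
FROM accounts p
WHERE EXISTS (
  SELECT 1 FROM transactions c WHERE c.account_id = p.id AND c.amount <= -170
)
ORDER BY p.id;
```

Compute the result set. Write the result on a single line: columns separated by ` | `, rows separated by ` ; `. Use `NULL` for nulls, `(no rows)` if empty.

For each accounts row, check whether any transactions with matching account_id has amount <= -170.
Keep rows where that is true.

2 | Lima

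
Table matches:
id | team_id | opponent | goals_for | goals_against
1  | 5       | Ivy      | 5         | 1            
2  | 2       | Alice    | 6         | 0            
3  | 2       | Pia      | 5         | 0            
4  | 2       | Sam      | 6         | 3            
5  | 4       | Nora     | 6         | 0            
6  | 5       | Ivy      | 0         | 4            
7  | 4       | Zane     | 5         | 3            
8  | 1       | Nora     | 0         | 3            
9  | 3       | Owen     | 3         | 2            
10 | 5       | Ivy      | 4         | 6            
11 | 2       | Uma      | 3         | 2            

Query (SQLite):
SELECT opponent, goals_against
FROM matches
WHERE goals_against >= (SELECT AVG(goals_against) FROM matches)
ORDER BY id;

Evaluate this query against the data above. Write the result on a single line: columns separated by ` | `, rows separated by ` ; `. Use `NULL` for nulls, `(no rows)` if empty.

Sam | 3 ; Ivy | 4 ; Zane | 3 ; Nora | 3 ; Ivy | 6

Scalar subquery: AVG(goals_against) over all matches rows = 2.181818 (≈; comparison uses full precision).
Keep rows where goals_against >= that value.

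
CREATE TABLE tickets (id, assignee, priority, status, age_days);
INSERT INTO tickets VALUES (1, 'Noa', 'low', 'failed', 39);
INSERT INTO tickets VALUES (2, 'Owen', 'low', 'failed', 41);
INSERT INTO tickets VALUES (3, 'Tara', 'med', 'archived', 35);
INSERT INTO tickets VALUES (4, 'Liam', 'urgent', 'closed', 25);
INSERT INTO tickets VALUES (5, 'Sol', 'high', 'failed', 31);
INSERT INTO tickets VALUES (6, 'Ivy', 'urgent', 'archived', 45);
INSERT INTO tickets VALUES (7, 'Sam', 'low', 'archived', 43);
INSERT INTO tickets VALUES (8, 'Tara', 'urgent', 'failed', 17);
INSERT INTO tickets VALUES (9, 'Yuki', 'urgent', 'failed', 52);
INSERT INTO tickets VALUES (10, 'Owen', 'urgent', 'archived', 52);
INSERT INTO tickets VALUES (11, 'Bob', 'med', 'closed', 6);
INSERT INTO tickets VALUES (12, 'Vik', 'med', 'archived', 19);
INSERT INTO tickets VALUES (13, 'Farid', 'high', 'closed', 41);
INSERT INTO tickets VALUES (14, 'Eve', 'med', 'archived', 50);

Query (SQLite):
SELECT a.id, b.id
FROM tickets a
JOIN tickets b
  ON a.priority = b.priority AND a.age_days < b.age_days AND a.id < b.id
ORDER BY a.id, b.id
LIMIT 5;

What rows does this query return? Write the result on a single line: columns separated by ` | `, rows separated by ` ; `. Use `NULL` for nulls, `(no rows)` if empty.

1 | 2 ; 1 | 7 ; 2 | 7 ; 3 | 14 ; 4 | 6

Pairs (a,b) with same priority, a.age_days < b.age_days, a.id < b.id.
priority groups: high:{5,13} low:{1,2,7} med:{3,11,12,14} urgent:{4,6,8,9,10}
Ordered by (a.id, b.id); first 5.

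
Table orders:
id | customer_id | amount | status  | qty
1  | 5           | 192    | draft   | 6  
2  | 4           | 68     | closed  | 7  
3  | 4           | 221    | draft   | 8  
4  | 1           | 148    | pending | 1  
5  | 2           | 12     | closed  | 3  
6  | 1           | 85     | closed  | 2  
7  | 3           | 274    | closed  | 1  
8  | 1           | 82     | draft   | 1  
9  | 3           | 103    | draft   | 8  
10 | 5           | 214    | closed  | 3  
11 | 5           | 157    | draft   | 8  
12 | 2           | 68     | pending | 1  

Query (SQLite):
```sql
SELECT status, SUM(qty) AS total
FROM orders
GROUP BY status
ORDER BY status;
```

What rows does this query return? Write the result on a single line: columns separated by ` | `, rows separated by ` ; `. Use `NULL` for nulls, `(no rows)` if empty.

closed | 16 ; draft | 31 ; pending | 2

Partition orders by status; compute SUM(qty) within each group.
  closed: ids {2, 5, 6, 7, 10} → SUM(qty)=16
  draft: ids {1, 3, 8, 9, 11} → SUM(qty)=31
  pending: ids {4, 12} → SUM(qty)=2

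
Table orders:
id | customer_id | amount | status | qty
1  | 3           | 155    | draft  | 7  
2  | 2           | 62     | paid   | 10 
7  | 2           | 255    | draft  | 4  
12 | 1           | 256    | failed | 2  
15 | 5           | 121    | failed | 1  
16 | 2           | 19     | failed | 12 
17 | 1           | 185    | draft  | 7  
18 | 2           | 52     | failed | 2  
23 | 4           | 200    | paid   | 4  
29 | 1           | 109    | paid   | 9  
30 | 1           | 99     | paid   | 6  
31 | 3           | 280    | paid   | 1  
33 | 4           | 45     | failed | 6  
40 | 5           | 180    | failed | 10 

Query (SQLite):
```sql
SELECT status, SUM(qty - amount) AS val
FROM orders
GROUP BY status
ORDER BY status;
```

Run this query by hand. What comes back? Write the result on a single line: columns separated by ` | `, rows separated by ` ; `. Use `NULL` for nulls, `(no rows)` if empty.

For each row compute qty - amount.
Group by status; take SUM of the expression per group.
  draft: ids {1, 7, 17} → SUM(qty - amount)=-577
  failed: ids {12, 15, 16, 18, 33, 40} → SUM(qty - amount)=-640
  paid: ids {2, 23, 29, 30, 31} → SUM(qty - amount)=-720

draft | -577 ; failed | -640 ; paid | -720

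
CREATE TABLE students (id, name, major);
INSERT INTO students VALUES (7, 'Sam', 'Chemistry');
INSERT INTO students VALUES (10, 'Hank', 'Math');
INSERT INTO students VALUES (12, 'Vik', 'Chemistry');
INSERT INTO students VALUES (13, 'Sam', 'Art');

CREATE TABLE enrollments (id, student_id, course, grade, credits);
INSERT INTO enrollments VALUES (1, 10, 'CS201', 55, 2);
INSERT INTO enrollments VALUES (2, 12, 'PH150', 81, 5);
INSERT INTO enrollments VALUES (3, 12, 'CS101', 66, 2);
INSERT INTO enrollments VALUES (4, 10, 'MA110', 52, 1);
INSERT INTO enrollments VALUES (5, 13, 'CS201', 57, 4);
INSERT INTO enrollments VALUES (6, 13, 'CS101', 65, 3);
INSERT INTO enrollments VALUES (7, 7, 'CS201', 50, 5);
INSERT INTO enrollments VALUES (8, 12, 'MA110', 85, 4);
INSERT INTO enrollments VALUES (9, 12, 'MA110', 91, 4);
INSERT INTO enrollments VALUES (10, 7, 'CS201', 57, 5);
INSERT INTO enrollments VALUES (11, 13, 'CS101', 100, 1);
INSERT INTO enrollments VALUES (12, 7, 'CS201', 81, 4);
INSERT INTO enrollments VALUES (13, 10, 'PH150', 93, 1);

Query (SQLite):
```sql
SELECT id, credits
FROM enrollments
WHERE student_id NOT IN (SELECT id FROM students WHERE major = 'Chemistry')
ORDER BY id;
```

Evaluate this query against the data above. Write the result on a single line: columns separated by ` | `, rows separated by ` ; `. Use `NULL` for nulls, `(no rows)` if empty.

1 | 2 ; 4 | 1 ; 5 | 4 ; 6 | 3 ; 11 | 1 ; 13 | 1

Inner query: students.id where major = 'Chemistry'.
Outer: keep enrollments rows whose student_id is not in that set.
Inner query → {7, 12}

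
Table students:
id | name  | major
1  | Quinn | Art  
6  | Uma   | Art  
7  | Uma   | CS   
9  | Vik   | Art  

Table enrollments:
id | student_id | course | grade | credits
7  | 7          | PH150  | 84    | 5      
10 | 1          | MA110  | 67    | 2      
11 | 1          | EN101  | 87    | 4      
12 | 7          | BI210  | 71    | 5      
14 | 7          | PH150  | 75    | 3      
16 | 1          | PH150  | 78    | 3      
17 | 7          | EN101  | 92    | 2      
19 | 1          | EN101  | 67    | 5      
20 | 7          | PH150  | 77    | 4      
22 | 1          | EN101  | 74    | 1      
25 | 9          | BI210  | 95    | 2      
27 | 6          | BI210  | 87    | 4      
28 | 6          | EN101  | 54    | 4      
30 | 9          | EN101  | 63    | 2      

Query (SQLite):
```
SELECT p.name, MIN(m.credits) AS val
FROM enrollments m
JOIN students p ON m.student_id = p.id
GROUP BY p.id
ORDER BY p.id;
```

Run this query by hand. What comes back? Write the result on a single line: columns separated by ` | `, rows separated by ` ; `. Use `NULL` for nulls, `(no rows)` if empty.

Join each enrollments row to its students via student_id.
Group joined rows by students.id; compute MIN(m.credits) per group.
  1: ids {10, 11, 16, 19, 22} → MIN(m.credits)=1
  6: ids {27, 28} → MIN(m.credits)=4
  7: ids {7, 12, 14, 17, 20} → MIN(m.credits)=2
  9: ids {25, 30} → MIN(m.credits)=2

Quinn | 1 ; Uma | 4 ; Uma | 2 ; Vik | 2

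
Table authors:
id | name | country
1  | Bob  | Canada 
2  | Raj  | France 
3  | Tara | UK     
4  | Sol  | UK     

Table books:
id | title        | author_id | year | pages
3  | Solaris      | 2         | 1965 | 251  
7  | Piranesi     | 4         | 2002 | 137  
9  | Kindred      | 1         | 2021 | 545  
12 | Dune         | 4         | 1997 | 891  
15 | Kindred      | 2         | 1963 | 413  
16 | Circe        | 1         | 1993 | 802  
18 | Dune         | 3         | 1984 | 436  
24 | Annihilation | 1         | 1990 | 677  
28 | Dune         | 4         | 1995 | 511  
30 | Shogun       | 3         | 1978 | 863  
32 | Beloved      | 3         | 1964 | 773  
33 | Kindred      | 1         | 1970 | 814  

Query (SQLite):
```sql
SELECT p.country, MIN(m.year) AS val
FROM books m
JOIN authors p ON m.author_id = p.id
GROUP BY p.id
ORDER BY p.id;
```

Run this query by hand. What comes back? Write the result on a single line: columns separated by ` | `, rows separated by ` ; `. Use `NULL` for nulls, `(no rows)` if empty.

Join each books row to its authors via author_id.
Group joined rows by authors.id; compute MIN(m.year) per group.
  1: ids {9, 16, 24, 33} → MIN(m.year)=1970
  2: ids {3, 15} → MIN(m.year)=1963
  3: ids {18, 30, 32} → MIN(m.year)=1964
  4: ids {7, 12, 28} → MIN(m.year)=1995

Canada | 1970 ; France | 1963 ; UK | 1964 ; UK | 1995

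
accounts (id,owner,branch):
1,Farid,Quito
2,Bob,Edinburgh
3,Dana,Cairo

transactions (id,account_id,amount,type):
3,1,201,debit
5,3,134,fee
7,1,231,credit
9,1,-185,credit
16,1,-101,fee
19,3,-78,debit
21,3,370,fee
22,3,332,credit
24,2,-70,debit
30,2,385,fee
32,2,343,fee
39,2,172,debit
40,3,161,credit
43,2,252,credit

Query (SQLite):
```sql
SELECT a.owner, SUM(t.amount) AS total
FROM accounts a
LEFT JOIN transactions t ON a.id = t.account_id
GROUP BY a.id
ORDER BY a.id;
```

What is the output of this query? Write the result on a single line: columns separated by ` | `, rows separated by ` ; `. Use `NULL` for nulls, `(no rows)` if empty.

LEFT JOIN keeps every accounts row; unmatched ones get NULL for transactions columns.
Group by accounts.id and compute SUM(t.amount). SUM over an all-NULL group is NULL.
  1: ids {3, 7, 9, 16} → SUM(t.amount)=146
  2: ids {24, 30, 32, 39, 43} → SUM(t.amount)=1082
  3: ids {5, 19, 21, 22, 40} → SUM(t.amount)=919

Farid | 146 ; Bob | 1082 ; Dana | 919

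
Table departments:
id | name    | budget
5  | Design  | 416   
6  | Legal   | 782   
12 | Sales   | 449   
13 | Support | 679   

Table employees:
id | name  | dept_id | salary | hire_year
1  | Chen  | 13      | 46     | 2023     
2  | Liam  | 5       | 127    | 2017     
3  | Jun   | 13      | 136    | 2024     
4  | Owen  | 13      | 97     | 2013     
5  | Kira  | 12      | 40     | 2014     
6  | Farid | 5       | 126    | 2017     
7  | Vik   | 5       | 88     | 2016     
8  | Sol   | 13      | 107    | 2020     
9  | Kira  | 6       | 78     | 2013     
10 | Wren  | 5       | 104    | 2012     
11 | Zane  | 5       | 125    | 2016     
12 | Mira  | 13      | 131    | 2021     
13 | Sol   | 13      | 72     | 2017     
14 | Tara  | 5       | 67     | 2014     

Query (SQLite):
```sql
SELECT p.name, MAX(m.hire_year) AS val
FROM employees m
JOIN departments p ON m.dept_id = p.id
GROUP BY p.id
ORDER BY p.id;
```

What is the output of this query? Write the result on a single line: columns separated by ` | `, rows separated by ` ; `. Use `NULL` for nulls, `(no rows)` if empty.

Design | 2017 ; Legal | 2013 ; Sales | 2014 ; Support | 2024

Join each employees row to its departments via dept_id.
Group joined rows by departments.id; compute MAX(m.hire_year) per group.
  5: ids {2, 6, 7, 10, 11, 14} → MAX(m.hire_year)=2017
  6: ids {9} → MAX(m.hire_year)=2013
  12: ids {5} → MAX(m.hire_year)=2014
  13: ids {1, 3, 4, 8, 12, 13} → MAX(m.hire_year)=2024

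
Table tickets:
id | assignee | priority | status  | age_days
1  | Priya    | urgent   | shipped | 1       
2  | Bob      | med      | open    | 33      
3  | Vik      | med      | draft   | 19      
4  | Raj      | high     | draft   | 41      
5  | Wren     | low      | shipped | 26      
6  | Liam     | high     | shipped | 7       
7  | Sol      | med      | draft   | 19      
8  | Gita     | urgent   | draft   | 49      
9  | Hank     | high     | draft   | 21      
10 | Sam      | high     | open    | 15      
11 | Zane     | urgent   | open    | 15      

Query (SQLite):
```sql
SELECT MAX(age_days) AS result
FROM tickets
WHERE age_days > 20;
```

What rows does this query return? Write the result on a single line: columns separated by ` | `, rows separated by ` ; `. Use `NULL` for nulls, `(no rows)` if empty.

49

Rows where age_days > 20 → age_days values: [33, 41, 26, 49, 21].
MAX of non-NULL values = 49.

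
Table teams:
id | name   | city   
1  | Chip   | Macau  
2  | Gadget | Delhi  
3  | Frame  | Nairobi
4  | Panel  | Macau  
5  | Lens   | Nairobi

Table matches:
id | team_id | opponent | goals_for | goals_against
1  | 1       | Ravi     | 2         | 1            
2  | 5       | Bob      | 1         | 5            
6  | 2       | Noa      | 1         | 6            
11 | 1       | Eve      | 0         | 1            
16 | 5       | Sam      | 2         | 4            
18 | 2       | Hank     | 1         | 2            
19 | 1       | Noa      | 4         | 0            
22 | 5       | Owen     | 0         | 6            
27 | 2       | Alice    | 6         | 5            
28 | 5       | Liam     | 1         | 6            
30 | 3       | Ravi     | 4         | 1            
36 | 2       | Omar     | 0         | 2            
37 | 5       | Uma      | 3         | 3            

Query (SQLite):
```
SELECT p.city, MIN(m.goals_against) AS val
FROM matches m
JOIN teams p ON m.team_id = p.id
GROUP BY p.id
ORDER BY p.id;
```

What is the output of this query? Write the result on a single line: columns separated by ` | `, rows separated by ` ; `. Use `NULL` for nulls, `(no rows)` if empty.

Macau | 0 ; Delhi | 2 ; Nairobi | 1 ; Nairobi | 3

Join each matches row to its teams via team_id.
Group joined rows by teams.id; compute MIN(m.goals_against) per group.
  1: ids {1, 11, 19} → MIN(m.goals_against)=0
  2: ids {6, 18, 27, 36} → MIN(m.goals_against)=2
  3: ids {30} → MIN(m.goals_against)=1
  5: ids {2, 16, 22, 28, 37} → MIN(m.goals_against)=3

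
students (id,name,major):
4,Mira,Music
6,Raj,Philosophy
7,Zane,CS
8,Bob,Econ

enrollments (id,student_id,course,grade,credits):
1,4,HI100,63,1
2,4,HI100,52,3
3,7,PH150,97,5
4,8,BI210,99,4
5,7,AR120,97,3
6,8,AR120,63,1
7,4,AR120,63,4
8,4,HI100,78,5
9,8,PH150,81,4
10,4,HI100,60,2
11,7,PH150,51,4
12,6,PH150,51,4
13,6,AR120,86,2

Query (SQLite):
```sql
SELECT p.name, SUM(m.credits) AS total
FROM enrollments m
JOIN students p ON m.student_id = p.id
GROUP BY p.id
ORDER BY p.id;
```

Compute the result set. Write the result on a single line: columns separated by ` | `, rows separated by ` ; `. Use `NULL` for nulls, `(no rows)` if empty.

Mira | 15 ; Raj | 6 ; Zane | 12 ; Bob | 9

Join each enrollments row to its students via student_id.
Group joined rows by students.id; compute SUM(m.credits) per group.
  4: ids {1, 2, 7, 8, 10} → SUM(m.credits)=15
  6: ids {12, 13} → SUM(m.credits)=6
  7: ids {3, 5, 11} → SUM(m.credits)=12
  8: ids {4, 6, 9} → SUM(m.credits)=9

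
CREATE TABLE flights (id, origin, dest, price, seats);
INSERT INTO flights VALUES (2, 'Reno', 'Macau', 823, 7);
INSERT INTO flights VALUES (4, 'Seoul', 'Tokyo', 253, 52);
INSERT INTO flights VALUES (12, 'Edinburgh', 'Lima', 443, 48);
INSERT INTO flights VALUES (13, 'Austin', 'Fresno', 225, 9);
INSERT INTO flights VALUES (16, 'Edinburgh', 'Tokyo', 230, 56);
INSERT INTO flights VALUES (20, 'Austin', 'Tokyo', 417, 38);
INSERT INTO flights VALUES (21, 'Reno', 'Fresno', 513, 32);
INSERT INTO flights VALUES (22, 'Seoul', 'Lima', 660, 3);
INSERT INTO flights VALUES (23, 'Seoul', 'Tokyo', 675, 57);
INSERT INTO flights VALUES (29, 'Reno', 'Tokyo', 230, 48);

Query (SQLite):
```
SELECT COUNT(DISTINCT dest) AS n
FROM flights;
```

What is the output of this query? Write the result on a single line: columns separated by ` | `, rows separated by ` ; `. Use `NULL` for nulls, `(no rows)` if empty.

4

Count distinct non-NULL dest values.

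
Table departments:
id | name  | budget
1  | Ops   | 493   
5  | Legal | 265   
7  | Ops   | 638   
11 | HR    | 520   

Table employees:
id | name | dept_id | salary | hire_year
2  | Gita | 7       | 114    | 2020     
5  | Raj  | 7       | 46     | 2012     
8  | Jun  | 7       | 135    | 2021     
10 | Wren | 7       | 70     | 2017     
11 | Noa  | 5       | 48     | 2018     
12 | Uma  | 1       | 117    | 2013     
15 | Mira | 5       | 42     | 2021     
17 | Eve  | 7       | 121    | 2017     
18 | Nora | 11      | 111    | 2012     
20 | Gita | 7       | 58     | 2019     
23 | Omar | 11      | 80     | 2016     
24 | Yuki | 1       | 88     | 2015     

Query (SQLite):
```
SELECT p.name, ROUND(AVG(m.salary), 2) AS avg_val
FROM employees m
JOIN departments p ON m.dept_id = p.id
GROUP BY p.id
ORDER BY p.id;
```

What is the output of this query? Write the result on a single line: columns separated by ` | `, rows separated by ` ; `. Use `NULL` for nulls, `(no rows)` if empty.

Join each employees row to its departments via dept_id.
Group joined rows by departments.id; compute ROUND(AVG(m.salary), 2) per group.
  1: ids {12, 24} → ROUND(AVG(m.salary), 2)=102.5
  5: ids {11, 15} → ROUND(AVG(m.salary), 2)=45
  7: ids {2, 5, 8, 10, 17, 20} → ROUND(AVG(m.salary), 2)=90.67
  11: ids {18, 23} → ROUND(AVG(m.salary), 2)=95.5

Ops | 102.5 ; Legal | 45 ; Ops | 90.67 ; HR | 95.5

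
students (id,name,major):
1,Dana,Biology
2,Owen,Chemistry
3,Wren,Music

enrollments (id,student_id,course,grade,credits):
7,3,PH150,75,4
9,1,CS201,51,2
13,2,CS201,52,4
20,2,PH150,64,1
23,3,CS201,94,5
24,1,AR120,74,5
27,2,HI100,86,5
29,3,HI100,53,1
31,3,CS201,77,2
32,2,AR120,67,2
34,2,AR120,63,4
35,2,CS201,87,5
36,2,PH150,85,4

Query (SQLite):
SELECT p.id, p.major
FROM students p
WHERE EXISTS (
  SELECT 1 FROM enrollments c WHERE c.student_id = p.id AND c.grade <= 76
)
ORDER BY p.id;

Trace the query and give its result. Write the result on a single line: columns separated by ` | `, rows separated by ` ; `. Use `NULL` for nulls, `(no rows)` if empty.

1 | Biology ; 2 | Chemistry ; 3 | Music

For each students row, check whether any enrollments with matching student_id has grade <= 76.
Keep rows where that is true.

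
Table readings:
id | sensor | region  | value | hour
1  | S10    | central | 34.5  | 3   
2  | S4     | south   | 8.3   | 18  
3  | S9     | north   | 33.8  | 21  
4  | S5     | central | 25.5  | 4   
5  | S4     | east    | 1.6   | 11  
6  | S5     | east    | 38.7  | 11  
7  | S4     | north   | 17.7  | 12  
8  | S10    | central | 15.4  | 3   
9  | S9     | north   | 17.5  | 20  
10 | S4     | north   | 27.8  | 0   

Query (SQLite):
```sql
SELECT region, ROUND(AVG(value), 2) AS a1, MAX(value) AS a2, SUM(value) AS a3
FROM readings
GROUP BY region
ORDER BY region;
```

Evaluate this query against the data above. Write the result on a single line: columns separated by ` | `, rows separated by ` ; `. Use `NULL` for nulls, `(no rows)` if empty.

central | 25.13 | 34.5 | 75.4 ; east | 20.15 | 38.7 | 40.3 ; north | 24.2 | 33.8 | 96.8 ; south | 8.3 | 8.3 | 8.3

Group readings by region.
Per group compute: ROUND(AVG(value), 2), MAX(value), SUM(value).
  central: ids {1, 4, 8} → ROUND(AVG(value), 2)=25.13, MAX(value)=34.5, SUM(value)=75.4
  east: ids {5, 6} → ROUND(AVG(value), 2)=20.15, MAX(value)=38.7, SUM(value)=40.3
  north: ids {3, 7, 9, 10} → ROUND(AVG(value), 2)=24.2, MAX(value)=33.8, SUM(value)=96.8
  south: ids {2} → ROUND(AVG(value), 2)=8.3, MAX(value)=8.3, SUM(value)=8.3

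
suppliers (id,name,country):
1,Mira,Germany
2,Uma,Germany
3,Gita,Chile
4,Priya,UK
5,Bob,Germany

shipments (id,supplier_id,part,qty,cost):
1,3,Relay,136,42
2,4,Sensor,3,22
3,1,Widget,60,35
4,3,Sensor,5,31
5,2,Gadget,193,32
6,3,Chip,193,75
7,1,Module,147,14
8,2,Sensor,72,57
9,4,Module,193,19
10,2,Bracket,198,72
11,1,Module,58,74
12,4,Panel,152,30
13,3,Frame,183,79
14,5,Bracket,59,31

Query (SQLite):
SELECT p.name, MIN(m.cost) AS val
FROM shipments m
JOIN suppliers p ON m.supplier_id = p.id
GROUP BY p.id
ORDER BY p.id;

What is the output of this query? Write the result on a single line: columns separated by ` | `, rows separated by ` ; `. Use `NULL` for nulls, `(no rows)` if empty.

Mira | 14 ; Uma | 32 ; Gita | 31 ; Priya | 19 ; Bob | 31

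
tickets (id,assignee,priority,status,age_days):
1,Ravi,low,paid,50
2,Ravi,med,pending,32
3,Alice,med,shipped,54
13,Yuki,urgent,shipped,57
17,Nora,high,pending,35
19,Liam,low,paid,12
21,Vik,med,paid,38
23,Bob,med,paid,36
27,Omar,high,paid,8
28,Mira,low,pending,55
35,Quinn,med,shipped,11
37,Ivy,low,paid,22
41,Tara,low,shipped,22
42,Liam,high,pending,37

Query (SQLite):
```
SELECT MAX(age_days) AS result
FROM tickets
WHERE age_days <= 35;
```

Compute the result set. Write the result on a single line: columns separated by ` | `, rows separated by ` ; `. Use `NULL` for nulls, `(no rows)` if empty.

Rows where age_days <= 35 → age_days values: [32, 35, 12, 8, 11, 22, 22].
MAX of non-NULL values = 35.

35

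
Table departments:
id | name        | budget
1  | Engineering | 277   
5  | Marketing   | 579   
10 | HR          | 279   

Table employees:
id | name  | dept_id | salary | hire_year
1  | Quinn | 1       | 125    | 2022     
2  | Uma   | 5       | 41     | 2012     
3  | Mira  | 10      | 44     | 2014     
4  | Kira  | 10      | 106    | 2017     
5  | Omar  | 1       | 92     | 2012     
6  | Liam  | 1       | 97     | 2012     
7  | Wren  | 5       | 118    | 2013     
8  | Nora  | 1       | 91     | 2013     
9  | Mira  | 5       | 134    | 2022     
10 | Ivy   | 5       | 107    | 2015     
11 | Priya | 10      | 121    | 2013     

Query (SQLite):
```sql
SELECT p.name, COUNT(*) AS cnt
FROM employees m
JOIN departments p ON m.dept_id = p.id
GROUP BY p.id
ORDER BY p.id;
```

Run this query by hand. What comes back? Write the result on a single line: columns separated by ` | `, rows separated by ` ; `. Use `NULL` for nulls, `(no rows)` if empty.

Engineering | 4 ; Marketing | 4 ; HR | 3

Join each employees row to its departments via dept_id.
Group joined rows by departments.id; compute COUNT(*) per group.
  1: ids {1, 5, 6, 8} → COUNT(*)=4
  5: ids {2, 7, 9, 10} → COUNT(*)=4
  10: ids {3, 4, 11} → COUNT(*)=3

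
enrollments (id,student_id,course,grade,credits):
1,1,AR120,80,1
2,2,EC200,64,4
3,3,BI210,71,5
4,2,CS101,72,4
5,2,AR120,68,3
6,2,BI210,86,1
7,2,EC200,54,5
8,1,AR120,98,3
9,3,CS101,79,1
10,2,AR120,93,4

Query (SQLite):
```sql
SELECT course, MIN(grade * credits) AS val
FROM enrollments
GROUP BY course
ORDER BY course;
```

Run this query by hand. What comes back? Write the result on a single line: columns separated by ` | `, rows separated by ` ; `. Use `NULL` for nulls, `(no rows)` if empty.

For each row compute grade * credits.
Group by course; take MIN of the expression per group.
  AR120: ids {1, 5, 8, 10} → MIN(grade * credits)=80
  BI210: ids {3, 6} → MIN(grade * credits)=86
  CS101: ids {4, 9} → MIN(grade * credits)=79
  EC200: ids {2, 7} → MIN(grade * credits)=256

AR120 | 80 ; BI210 | 86 ; CS101 | 79 ; EC200 | 256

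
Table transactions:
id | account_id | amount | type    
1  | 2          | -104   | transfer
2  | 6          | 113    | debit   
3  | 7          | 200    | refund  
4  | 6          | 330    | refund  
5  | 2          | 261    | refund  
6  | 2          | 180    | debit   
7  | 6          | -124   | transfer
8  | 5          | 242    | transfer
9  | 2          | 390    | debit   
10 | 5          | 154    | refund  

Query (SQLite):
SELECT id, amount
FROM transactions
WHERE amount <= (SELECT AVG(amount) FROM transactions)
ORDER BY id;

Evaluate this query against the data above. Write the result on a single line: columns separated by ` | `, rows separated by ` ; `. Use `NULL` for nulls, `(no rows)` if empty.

1 | -104 ; 2 | 113 ; 7 | -124 ; 10 | 154

Scalar subquery: AVG(amount) over all transactions rows = 164.2.
Keep rows where amount <= that value.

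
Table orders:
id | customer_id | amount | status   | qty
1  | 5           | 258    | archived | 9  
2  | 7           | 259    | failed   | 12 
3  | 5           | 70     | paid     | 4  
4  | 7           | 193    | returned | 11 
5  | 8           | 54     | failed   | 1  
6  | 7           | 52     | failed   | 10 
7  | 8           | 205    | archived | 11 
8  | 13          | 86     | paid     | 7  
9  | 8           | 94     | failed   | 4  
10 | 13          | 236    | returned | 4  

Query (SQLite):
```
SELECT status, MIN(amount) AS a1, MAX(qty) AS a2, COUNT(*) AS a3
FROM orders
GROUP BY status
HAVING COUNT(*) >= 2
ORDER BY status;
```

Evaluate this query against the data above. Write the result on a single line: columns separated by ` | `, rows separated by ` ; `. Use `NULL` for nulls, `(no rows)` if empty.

Group orders by status.
Per group compute: MIN(amount), MAX(qty), COUNT(*).
HAVING: drop groups with fewer than 2 rows.
  archived: ids {1, 7} → MIN(amount)=205, MAX(qty)=11, COUNT(*)=2
  failed: ids {2, 5, 6, 9} → MIN(amount)=52, MAX(qty)=12, COUNT(*)=4
  paid: ids {3, 8} → MIN(amount)=70, MAX(qty)=7, COUNT(*)=2
  returned: ids {4, 10} → MIN(amount)=193, MAX(qty)=11, COUNT(*)=2

archived | 205 | 11 | 2 ; failed | 52 | 12 | 4 ; paid | 70 | 7 | 2 ; returned | 193 | 11 | 2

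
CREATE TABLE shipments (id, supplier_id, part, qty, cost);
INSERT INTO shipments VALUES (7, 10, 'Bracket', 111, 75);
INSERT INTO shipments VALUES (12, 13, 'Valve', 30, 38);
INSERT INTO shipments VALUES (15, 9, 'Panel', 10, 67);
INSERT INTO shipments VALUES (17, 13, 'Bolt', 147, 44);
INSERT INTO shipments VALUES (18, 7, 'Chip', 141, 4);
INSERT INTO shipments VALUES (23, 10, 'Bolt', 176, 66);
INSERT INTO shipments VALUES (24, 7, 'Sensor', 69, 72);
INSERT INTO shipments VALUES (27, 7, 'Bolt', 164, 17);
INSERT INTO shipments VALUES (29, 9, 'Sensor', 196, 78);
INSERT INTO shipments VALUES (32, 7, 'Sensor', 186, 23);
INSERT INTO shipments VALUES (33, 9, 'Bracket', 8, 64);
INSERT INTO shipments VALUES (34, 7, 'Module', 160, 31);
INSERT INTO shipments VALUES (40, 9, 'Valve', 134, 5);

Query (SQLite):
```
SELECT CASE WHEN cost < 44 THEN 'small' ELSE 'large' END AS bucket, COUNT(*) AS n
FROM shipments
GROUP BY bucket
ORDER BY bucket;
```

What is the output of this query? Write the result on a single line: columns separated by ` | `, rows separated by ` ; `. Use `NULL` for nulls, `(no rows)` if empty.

Bucket rows by cost < 44 → 'small' else 'large'; count each bucket.

large | 7 ; small | 6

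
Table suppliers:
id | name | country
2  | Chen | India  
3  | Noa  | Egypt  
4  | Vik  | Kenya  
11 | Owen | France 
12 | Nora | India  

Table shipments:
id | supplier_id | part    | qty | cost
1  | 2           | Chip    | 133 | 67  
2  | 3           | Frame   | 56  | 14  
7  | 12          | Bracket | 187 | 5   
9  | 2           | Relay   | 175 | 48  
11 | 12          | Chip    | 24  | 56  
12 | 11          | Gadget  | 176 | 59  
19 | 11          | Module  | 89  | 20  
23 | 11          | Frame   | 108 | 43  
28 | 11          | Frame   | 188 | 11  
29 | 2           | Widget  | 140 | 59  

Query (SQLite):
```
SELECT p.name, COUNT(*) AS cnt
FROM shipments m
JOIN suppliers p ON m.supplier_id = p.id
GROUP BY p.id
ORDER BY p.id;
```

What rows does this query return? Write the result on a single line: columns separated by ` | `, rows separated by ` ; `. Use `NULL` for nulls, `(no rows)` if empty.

Chen | 3 ; Noa | 1 ; Owen | 4 ; Nora | 2

Join each shipments row to its suppliers via supplier_id.
Group joined rows by suppliers.id; compute COUNT(*) per group.
  2: ids {1, 9, 29} → COUNT(*)=3
  3: ids {2} → COUNT(*)=1
  11: ids {12, 19, 23, 28} → COUNT(*)=4
  12: ids {7, 11} → COUNT(*)=2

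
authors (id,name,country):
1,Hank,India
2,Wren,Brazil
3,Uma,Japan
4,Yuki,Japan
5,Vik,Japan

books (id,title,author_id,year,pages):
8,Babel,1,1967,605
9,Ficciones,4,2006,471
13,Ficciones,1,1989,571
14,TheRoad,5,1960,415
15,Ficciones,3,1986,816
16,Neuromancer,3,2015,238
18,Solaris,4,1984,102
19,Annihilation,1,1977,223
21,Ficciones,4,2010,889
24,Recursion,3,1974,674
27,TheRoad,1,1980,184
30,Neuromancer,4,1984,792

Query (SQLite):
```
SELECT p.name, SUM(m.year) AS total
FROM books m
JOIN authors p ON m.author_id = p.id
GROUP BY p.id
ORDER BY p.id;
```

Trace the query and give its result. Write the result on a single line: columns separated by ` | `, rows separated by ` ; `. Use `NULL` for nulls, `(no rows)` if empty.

Hank | 7913 ; Uma | 5975 ; Yuki | 7984 ; Vik | 1960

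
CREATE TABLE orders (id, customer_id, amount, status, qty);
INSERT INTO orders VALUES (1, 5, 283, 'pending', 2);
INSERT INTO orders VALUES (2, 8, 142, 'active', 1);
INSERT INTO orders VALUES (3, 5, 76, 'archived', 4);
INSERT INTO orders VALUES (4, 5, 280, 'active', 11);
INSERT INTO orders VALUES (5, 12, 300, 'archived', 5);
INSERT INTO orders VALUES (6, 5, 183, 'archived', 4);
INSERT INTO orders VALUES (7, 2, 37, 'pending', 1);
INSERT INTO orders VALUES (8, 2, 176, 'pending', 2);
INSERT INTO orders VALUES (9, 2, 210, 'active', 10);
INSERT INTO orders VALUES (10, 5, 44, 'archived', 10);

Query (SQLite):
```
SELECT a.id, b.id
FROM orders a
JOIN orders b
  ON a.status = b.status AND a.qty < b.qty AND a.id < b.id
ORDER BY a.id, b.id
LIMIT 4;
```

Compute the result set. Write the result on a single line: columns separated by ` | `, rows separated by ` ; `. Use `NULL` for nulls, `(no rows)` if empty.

2 | 4 ; 2 | 9 ; 3 | 5 ; 3 | 10

Pairs (a,b) with same status, a.qty < b.qty, a.id < b.id.
status groups: active:{2,4,9} archived:{3,5,6,10} pending:{1,7,8}
Ordered by (a.id, b.id); first 4.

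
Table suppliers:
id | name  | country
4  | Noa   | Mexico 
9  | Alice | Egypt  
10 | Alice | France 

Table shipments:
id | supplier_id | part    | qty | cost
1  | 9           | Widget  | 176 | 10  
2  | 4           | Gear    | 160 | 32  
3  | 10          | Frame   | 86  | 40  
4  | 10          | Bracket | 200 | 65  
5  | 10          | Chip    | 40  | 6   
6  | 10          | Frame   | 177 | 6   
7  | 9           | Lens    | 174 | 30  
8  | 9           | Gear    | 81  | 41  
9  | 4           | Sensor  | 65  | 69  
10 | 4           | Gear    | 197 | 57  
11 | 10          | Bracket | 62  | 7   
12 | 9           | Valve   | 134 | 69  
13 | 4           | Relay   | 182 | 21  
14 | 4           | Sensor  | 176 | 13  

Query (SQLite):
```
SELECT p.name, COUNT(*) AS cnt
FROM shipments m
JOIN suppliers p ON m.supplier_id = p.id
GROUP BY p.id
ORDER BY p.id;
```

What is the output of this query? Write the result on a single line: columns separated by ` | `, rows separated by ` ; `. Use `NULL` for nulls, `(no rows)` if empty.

Join each shipments row to its suppliers via supplier_id.
Group joined rows by suppliers.id; compute COUNT(*) per group.
  4: ids {2, 9, 10, 13, 14} → COUNT(*)=5
  9: ids {1, 7, 8, 12} → COUNT(*)=4
  10: ids {3, 4, 5, 6, 11} → COUNT(*)=5

Noa | 5 ; Alice | 4 ; Alice | 5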